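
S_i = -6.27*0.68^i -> [-6.27, -4.26, -2.9, -1.97, -1.34]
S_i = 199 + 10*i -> [199, 209, 219, 229, 239]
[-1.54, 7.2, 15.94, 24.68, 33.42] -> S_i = -1.54 + 8.74*i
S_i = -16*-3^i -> [-16, 48, -144, 432, -1296]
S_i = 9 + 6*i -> [9, 15, 21, 27, 33]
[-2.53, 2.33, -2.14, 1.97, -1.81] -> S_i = -2.53*(-0.92)^i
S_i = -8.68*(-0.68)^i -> [-8.68, 5.9, -4.01, 2.73, -1.86]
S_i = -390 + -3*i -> [-390, -393, -396, -399, -402]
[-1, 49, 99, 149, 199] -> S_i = -1 + 50*i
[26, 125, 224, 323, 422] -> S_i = 26 + 99*i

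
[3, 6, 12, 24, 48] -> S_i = 3*2^i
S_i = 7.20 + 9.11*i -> [7.2, 16.31, 25.42, 34.53, 43.64]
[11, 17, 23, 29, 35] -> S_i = 11 + 6*i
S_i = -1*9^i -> [-1, -9, -81, -729, -6561]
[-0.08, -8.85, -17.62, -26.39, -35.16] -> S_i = -0.08 + -8.77*i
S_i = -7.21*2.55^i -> [-7.21, -18.39, -46.88, -119.55, -304.86]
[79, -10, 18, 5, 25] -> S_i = Random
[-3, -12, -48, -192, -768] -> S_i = -3*4^i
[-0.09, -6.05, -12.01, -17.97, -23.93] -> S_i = -0.09 + -5.96*i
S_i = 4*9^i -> [4, 36, 324, 2916, 26244]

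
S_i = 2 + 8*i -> [2, 10, 18, 26, 34]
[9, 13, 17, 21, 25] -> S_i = 9 + 4*i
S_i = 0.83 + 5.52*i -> [0.83, 6.35, 11.87, 17.39, 22.91]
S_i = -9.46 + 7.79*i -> [-9.46, -1.67, 6.12, 13.91, 21.7]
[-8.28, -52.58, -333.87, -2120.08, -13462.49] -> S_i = -8.28*6.35^i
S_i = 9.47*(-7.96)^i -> [9.47, -75.38, 600.03, -4776.27, 38019.14]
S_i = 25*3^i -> [25, 75, 225, 675, 2025]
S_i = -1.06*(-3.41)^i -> [-1.06, 3.61, -12.33, 42.03, -143.33]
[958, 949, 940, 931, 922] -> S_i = 958 + -9*i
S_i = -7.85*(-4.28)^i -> [-7.85, 33.6, -143.8, 615.46, -2634.18]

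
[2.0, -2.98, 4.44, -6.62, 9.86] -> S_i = 2.00*(-1.49)^i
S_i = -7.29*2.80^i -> [-7.29, -20.41, -57.15, -160.03, -448.08]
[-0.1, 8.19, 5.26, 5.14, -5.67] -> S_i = Random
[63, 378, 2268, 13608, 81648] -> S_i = 63*6^i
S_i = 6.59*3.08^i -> [6.59, 20.3, 62.52, 192.55, 593.05]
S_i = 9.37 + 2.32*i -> [9.37, 11.69, 14.01, 16.33, 18.65]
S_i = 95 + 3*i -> [95, 98, 101, 104, 107]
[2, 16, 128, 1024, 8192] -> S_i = 2*8^i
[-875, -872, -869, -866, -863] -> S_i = -875 + 3*i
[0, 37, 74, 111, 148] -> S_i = 0 + 37*i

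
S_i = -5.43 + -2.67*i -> [-5.43, -8.1, -10.77, -13.44, -16.11]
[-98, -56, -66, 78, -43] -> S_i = Random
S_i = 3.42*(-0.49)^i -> [3.42, -1.68, 0.82, -0.4, 0.2]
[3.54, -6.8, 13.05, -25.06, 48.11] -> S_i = 3.54*(-1.92)^i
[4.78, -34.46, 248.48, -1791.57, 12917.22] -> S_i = 4.78*(-7.21)^i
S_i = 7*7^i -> [7, 49, 343, 2401, 16807]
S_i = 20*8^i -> [20, 160, 1280, 10240, 81920]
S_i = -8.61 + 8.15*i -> [-8.61, -0.46, 7.69, 15.84, 23.99]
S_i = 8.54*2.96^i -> [8.54, 25.28, 74.82, 221.48, 655.58]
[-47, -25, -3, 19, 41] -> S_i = -47 + 22*i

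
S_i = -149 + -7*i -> [-149, -156, -163, -170, -177]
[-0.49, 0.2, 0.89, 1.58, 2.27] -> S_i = -0.49 + 0.69*i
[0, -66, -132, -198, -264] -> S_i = 0 + -66*i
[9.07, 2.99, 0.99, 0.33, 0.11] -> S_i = 9.07*0.33^i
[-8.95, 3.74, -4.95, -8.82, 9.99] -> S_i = Random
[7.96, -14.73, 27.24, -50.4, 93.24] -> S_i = 7.96*(-1.85)^i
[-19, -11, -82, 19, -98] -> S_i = Random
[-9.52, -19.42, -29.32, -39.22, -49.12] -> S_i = -9.52 + -9.90*i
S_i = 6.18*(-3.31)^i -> [6.18, -20.46, 67.71, -224.12, 741.82]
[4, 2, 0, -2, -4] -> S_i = 4 + -2*i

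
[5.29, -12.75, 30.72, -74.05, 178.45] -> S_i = 5.29*(-2.41)^i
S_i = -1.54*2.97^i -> [-1.54, -4.57, -13.58, -40.35, -119.82]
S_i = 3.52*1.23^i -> [3.52, 4.33, 5.33, 6.55, 8.06]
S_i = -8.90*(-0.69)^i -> [-8.9, 6.14, -4.24, 2.92, -2.02]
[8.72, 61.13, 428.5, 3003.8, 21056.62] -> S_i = 8.72*7.01^i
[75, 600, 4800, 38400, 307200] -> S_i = 75*8^i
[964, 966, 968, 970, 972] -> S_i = 964 + 2*i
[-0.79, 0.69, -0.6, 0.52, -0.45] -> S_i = -0.79*(-0.87)^i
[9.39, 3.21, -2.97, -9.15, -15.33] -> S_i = 9.39 + -6.18*i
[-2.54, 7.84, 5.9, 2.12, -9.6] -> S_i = Random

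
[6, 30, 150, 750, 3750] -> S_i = 6*5^i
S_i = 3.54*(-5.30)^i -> [3.54, -18.76, 99.44, -527.02, 2793.23]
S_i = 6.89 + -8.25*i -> [6.89, -1.36, -9.61, -17.86, -26.11]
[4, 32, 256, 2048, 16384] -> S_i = 4*8^i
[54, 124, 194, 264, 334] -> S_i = 54 + 70*i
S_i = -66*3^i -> [-66, -198, -594, -1782, -5346]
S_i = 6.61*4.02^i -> [6.61, 26.57, 106.82, 429.42, 1726.26]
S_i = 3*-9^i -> [3, -27, 243, -2187, 19683]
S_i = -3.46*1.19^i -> [-3.46, -4.12, -4.9, -5.83, -6.94]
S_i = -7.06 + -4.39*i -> [-7.06, -11.45, -15.84, -20.23, -24.62]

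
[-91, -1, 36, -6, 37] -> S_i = Random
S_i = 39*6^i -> [39, 234, 1404, 8424, 50544]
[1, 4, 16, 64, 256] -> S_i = 1*4^i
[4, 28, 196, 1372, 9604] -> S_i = 4*7^i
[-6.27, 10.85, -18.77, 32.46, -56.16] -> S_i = -6.27*(-1.73)^i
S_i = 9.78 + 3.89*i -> [9.78, 13.67, 17.56, 21.45, 25.34]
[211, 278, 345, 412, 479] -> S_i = 211 + 67*i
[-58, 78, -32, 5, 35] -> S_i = Random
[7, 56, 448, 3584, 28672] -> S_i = 7*8^i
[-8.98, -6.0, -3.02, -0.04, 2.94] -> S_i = -8.98 + 2.98*i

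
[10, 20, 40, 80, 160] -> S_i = 10*2^i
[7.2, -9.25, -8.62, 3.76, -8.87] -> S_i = Random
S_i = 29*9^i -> [29, 261, 2349, 21141, 190269]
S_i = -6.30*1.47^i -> [-6.3, -9.26, -13.61, -20.01, -29.42]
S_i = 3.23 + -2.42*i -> [3.23, 0.81, -1.61, -4.03, -6.45]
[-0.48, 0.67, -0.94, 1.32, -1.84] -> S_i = -0.48*(-1.40)^i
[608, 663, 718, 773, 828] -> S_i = 608 + 55*i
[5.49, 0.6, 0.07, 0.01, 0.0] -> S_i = 5.49*0.11^i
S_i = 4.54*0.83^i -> [4.54, 3.77, 3.13, 2.6, 2.15]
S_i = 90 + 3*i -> [90, 93, 96, 99, 102]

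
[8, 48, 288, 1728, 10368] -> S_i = 8*6^i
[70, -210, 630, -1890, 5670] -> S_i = 70*-3^i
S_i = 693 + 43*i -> [693, 736, 779, 822, 865]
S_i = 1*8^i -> [1, 8, 64, 512, 4096]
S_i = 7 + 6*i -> [7, 13, 19, 25, 31]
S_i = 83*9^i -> [83, 747, 6723, 60507, 544563]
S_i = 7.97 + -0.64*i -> [7.97, 7.33, 6.69, 6.05, 5.41]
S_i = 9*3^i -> [9, 27, 81, 243, 729]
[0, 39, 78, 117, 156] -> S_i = 0 + 39*i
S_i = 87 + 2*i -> [87, 89, 91, 93, 95]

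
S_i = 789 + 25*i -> [789, 814, 839, 864, 889]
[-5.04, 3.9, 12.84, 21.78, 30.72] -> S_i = -5.04 + 8.94*i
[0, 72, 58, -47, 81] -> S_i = Random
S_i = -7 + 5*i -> [-7, -2, 3, 8, 13]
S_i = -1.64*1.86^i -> [-1.64, -3.05, -5.67, -10.55, -19.63]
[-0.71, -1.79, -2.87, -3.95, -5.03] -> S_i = -0.71 + -1.08*i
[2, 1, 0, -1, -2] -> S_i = 2 + -1*i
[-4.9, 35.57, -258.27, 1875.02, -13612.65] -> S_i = -4.90*(-7.26)^i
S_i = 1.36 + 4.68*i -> [1.36, 6.04, 10.72, 15.4, 20.08]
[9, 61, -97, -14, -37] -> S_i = Random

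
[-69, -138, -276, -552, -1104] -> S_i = -69*2^i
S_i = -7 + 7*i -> [-7, 0, 7, 14, 21]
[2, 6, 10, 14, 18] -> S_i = 2 + 4*i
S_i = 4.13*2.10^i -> [4.13, 8.67, 18.21, 38.25, 80.32]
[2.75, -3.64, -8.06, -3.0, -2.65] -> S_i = Random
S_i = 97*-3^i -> [97, -291, 873, -2619, 7857]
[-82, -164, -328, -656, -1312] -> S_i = -82*2^i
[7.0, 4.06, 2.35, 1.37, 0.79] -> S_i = 7.00*0.58^i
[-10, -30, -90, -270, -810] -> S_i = -10*3^i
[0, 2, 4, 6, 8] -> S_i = 0 + 2*i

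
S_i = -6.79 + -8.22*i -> [-6.79, -15.01, -23.23, -31.45, -39.67]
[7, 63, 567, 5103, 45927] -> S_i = 7*9^i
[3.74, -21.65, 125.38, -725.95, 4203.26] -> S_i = 3.74*(-5.79)^i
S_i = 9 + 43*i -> [9, 52, 95, 138, 181]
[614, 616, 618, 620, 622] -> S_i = 614 + 2*i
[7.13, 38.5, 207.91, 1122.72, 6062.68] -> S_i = 7.13*5.40^i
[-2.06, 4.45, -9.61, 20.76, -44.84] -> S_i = -2.06*(-2.16)^i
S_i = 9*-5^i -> [9, -45, 225, -1125, 5625]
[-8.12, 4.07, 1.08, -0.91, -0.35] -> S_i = Random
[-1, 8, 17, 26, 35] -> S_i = -1 + 9*i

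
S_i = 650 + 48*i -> [650, 698, 746, 794, 842]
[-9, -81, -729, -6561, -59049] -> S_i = -9*9^i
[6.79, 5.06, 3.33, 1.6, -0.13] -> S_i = 6.79 + -1.73*i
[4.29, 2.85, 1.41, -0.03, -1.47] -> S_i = 4.29 + -1.44*i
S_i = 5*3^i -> [5, 15, 45, 135, 405]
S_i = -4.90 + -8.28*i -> [-4.9, -13.18, -21.46, -29.74, -38.02]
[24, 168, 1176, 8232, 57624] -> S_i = 24*7^i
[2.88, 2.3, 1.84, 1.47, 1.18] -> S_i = 2.88*0.80^i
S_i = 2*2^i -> [2, 4, 8, 16, 32]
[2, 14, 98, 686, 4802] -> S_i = 2*7^i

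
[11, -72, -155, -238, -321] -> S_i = 11 + -83*i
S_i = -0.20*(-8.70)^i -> [-0.2, 1.74, -15.14, 131.7, -1145.8]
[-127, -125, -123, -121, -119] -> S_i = -127 + 2*i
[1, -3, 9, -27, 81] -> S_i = 1*-3^i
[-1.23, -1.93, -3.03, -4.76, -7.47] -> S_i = -1.23*1.57^i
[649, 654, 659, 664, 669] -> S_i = 649 + 5*i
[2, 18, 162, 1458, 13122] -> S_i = 2*9^i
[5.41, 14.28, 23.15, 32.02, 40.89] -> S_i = 5.41 + 8.87*i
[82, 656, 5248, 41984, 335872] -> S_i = 82*8^i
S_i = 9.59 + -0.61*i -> [9.59, 8.98, 8.37, 7.76, 7.15]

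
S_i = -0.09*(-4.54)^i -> [-0.09, 0.41, -1.86, 8.42, -38.24]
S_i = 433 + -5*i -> [433, 428, 423, 418, 413]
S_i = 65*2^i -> [65, 130, 260, 520, 1040]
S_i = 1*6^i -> [1, 6, 36, 216, 1296]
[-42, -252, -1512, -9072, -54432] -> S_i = -42*6^i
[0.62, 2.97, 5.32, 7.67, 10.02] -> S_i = 0.62 + 2.35*i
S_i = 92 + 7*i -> [92, 99, 106, 113, 120]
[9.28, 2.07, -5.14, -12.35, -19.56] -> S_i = 9.28 + -7.21*i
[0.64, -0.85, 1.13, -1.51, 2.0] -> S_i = 0.64*(-1.33)^i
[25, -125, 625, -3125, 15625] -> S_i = 25*-5^i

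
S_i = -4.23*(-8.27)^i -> [-4.23, 34.98, -289.3, 2392.53, -19786.2]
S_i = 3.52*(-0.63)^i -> [3.52, -2.22, 1.4, -0.88, 0.55]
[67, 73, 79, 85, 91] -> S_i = 67 + 6*i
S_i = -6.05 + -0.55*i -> [-6.05, -6.6, -7.15, -7.7, -8.25]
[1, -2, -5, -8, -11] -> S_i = 1 + -3*i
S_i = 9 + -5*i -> [9, 4, -1, -6, -11]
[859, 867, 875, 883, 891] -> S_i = 859 + 8*i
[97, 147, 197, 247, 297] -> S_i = 97 + 50*i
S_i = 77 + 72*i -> [77, 149, 221, 293, 365]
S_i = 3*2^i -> [3, 6, 12, 24, 48]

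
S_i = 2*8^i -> [2, 16, 128, 1024, 8192]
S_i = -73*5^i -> [-73, -365, -1825, -9125, -45625]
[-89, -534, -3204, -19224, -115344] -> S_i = -89*6^i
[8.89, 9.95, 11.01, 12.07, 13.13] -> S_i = 8.89 + 1.06*i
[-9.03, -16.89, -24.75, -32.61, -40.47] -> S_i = -9.03 + -7.86*i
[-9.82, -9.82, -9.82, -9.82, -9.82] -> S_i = -9.82 + 0.00*i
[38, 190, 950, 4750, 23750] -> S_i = 38*5^i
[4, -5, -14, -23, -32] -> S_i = 4 + -9*i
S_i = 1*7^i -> [1, 7, 49, 343, 2401]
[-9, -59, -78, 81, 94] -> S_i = Random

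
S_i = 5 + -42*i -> [5, -37, -79, -121, -163]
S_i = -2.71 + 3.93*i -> [-2.71, 1.22, 5.15, 9.08, 13.01]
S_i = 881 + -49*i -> [881, 832, 783, 734, 685]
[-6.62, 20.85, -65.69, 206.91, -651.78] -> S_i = -6.62*(-3.15)^i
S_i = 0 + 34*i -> [0, 34, 68, 102, 136]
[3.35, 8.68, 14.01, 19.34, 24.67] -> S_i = 3.35 + 5.33*i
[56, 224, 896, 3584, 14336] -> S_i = 56*4^i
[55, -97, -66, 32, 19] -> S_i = Random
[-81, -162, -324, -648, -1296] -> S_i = -81*2^i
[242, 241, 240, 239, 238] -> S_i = 242 + -1*i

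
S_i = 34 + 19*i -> [34, 53, 72, 91, 110]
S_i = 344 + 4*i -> [344, 348, 352, 356, 360]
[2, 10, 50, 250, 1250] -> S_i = 2*5^i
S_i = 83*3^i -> [83, 249, 747, 2241, 6723]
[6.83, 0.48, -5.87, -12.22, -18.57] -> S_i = 6.83 + -6.35*i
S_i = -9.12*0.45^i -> [-9.12, -4.1, -1.85, -0.83, -0.37]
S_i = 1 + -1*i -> [1, 0, -1, -2, -3]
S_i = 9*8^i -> [9, 72, 576, 4608, 36864]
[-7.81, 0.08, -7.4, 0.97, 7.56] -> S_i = Random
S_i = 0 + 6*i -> [0, 6, 12, 18, 24]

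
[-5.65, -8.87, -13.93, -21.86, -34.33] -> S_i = -5.65*1.57^i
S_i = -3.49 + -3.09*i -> [-3.49, -6.58, -9.67, -12.76, -15.85]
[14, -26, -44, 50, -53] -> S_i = Random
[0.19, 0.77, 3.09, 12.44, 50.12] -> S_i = 0.19*4.03^i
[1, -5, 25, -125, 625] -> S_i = 1*-5^i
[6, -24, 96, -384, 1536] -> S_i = 6*-4^i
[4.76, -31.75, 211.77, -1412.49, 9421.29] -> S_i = 4.76*(-6.67)^i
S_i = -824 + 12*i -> [-824, -812, -800, -788, -776]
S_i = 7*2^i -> [7, 14, 28, 56, 112]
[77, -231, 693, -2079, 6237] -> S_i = 77*-3^i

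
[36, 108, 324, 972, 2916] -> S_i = 36*3^i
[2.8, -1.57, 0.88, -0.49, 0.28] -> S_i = 2.80*(-0.56)^i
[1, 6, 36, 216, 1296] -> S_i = 1*6^i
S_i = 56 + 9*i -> [56, 65, 74, 83, 92]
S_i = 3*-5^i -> [3, -15, 75, -375, 1875]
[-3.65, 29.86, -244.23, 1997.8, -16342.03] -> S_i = -3.65*(-8.18)^i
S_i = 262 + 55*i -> [262, 317, 372, 427, 482]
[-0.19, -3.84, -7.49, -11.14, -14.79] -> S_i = -0.19 + -3.65*i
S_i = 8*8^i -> [8, 64, 512, 4096, 32768]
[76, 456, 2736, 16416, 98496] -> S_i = 76*6^i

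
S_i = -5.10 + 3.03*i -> [-5.1, -2.07, 0.96, 3.99, 7.02]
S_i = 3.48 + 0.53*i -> [3.48, 4.01, 4.54, 5.07, 5.6]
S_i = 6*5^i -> [6, 30, 150, 750, 3750]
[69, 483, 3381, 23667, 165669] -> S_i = 69*7^i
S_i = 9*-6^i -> [9, -54, 324, -1944, 11664]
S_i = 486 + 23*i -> [486, 509, 532, 555, 578]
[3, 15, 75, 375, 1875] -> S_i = 3*5^i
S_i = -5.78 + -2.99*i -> [-5.78, -8.77, -11.76, -14.75, -17.74]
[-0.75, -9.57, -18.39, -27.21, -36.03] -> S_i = -0.75 + -8.82*i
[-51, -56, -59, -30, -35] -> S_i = Random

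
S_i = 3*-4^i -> [3, -12, 48, -192, 768]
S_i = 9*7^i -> [9, 63, 441, 3087, 21609]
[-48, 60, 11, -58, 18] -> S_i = Random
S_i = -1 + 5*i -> [-1, 4, 9, 14, 19]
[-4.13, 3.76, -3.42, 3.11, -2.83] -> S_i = -4.13*(-0.91)^i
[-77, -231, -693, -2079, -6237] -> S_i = -77*3^i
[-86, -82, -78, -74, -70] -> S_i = -86 + 4*i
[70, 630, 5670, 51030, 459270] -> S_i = 70*9^i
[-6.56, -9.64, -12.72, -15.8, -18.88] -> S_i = -6.56 + -3.08*i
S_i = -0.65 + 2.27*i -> [-0.65, 1.62, 3.89, 6.16, 8.43]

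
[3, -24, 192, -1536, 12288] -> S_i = 3*-8^i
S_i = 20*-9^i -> [20, -180, 1620, -14580, 131220]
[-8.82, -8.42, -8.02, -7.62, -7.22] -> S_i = -8.82 + 0.40*i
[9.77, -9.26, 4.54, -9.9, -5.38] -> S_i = Random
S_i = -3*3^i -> [-3, -9, -27, -81, -243]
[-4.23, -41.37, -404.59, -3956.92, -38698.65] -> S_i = -4.23*9.78^i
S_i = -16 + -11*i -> [-16, -27, -38, -49, -60]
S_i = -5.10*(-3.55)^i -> [-5.1, 18.1, -64.27, 228.17, -810.0]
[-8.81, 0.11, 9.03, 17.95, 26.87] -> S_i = -8.81 + 8.92*i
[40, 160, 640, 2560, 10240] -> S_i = 40*4^i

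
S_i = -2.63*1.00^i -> [-2.63, -2.63, -2.63, -2.63, -2.63]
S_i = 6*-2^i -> [6, -12, 24, -48, 96]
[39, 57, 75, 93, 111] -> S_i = 39 + 18*i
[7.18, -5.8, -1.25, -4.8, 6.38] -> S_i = Random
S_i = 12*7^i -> [12, 84, 588, 4116, 28812]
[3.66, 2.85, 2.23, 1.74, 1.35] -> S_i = 3.66*0.78^i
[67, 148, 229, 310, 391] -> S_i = 67 + 81*i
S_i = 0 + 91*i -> [0, 91, 182, 273, 364]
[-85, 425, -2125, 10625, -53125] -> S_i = -85*-5^i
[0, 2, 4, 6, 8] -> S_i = 0 + 2*i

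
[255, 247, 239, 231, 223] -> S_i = 255 + -8*i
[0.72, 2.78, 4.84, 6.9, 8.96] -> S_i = 0.72 + 2.06*i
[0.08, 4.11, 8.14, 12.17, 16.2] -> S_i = 0.08 + 4.03*i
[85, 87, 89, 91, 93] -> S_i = 85 + 2*i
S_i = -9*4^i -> [-9, -36, -144, -576, -2304]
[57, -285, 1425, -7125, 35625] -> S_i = 57*-5^i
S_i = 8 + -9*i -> [8, -1, -10, -19, -28]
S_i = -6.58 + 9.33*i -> [-6.58, 2.75, 12.08, 21.41, 30.74]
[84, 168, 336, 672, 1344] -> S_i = 84*2^i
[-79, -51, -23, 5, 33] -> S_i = -79 + 28*i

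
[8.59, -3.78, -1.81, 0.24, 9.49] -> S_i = Random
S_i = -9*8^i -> [-9, -72, -576, -4608, -36864]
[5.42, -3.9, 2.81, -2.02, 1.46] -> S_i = 5.42*(-0.72)^i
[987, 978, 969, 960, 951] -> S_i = 987 + -9*i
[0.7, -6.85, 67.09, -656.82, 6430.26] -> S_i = 0.70*(-9.79)^i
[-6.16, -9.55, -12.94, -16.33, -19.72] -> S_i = -6.16 + -3.39*i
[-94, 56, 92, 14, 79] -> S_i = Random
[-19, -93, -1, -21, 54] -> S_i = Random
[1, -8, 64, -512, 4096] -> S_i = 1*-8^i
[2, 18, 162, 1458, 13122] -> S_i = 2*9^i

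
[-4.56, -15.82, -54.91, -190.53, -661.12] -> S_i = -4.56*3.47^i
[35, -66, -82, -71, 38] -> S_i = Random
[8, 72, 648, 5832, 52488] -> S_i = 8*9^i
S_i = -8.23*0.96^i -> [-8.23, -7.9, -7.58, -7.28, -6.99]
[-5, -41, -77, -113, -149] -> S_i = -5 + -36*i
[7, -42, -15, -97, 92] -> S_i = Random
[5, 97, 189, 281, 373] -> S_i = 5 + 92*i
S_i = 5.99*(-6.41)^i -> [5.99, -38.4, 246.12, -1577.61, 10112.51]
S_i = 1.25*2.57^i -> [1.25, 3.21, 8.26, 21.22, 54.53]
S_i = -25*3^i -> [-25, -75, -225, -675, -2025]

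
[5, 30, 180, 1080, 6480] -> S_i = 5*6^i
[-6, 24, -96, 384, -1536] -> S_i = -6*-4^i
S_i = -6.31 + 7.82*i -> [-6.31, 1.51, 9.33, 17.15, 24.97]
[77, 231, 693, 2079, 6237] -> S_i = 77*3^i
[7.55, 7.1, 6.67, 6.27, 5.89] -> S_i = 7.55*0.94^i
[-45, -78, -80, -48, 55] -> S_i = Random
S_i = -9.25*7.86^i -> [-9.25, -72.7, -571.46, -4491.69, -35304.65]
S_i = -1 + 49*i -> [-1, 48, 97, 146, 195]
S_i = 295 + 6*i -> [295, 301, 307, 313, 319]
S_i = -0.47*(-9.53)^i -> [-0.47, 4.48, -42.69, 406.8, -3876.76]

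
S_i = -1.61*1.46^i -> [-1.61, -2.35, -3.43, -5.01, -7.32]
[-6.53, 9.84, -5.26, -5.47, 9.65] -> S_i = Random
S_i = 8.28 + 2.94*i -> [8.28, 11.22, 14.16, 17.1, 20.04]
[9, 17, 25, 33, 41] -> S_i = 9 + 8*i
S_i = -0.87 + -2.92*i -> [-0.87, -3.79, -6.71, -9.63, -12.55]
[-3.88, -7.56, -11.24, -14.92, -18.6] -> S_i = -3.88 + -3.68*i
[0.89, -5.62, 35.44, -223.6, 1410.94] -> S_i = 0.89*(-6.31)^i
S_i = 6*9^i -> [6, 54, 486, 4374, 39366]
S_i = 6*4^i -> [6, 24, 96, 384, 1536]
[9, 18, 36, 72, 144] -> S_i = 9*2^i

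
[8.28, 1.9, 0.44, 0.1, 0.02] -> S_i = 8.28*0.23^i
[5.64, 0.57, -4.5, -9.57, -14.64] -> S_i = 5.64 + -5.07*i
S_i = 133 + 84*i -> [133, 217, 301, 385, 469]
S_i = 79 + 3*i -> [79, 82, 85, 88, 91]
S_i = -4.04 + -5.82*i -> [-4.04, -9.86, -15.68, -21.5, -27.32]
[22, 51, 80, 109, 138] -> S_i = 22 + 29*i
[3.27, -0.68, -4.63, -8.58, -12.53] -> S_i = 3.27 + -3.95*i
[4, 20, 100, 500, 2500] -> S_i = 4*5^i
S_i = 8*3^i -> [8, 24, 72, 216, 648]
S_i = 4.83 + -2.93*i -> [4.83, 1.9, -1.03, -3.96, -6.89]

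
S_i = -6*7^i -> [-6, -42, -294, -2058, -14406]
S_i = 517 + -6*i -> [517, 511, 505, 499, 493]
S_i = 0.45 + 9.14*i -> [0.45, 9.59, 18.73, 27.87, 37.01]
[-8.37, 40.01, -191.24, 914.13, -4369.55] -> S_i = -8.37*(-4.78)^i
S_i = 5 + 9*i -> [5, 14, 23, 32, 41]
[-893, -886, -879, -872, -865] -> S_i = -893 + 7*i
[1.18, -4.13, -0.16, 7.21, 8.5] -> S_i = Random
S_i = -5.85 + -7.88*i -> [-5.85, -13.73, -21.61, -29.49, -37.37]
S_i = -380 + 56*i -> [-380, -324, -268, -212, -156]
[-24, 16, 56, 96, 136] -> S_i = -24 + 40*i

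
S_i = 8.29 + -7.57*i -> [8.29, 0.72, -6.85, -14.42, -21.99]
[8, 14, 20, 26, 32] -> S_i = 8 + 6*i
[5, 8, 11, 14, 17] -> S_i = 5 + 3*i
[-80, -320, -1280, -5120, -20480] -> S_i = -80*4^i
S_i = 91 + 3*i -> [91, 94, 97, 100, 103]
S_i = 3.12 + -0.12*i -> [3.12, 3.0, 2.88, 2.76, 2.64]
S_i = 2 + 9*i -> [2, 11, 20, 29, 38]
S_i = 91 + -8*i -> [91, 83, 75, 67, 59]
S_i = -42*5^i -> [-42, -210, -1050, -5250, -26250]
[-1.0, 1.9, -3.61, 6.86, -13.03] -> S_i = -1.00*(-1.90)^i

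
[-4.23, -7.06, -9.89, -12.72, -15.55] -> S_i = -4.23 + -2.83*i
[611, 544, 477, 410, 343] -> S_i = 611 + -67*i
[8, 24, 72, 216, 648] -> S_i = 8*3^i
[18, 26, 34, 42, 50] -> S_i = 18 + 8*i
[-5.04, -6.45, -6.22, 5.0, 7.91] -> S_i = Random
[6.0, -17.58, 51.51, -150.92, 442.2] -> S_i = 6.00*(-2.93)^i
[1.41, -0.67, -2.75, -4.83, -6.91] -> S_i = 1.41 + -2.08*i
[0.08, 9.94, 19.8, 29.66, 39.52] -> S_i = 0.08 + 9.86*i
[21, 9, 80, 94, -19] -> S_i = Random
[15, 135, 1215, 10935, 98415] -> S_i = 15*9^i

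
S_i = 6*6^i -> [6, 36, 216, 1296, 7776]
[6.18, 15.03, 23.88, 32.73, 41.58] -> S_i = 6.18 + 8.85*i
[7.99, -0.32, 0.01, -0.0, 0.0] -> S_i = 7.99*(-0.04)^i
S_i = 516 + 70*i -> [516, 586, 656, 726, 796]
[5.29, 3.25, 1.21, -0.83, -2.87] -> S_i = 5.29 + -2.04*i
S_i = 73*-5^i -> [73, -365, 1825, -9125, 45625]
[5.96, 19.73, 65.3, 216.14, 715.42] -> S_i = 5.96*3.31^i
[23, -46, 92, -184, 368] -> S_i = 23*-2^i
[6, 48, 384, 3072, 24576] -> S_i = 6*8^i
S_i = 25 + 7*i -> [25, 32, 39, 46, 53]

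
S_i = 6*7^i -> [6, 42, 294, 2058, 14406]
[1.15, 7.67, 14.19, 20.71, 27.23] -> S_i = 1.15 + 6.52*i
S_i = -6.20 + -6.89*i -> [-6.2, -13.09, -19.98, -26.87, -33.76]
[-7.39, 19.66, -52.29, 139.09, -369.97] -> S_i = -7.39*(-2.66)^i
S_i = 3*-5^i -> [3, -15, 75, -375, 1875]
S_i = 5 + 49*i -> [5, 54, 103, 152, 201]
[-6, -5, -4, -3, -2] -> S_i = -6 + 1*i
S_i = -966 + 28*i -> [-966, -938, -910, -882, -854]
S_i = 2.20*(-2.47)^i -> [2.2, -5.43, 13.42, -33.15, 81.89]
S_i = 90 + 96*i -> [90, 186, 282, 378, 474]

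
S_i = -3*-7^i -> [-3, 21, -147, 1029, -7203]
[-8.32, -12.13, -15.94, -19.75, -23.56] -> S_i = -8.32 + -3.81*i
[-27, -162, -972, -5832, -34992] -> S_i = -27*6^i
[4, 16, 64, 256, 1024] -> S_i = 4*4^i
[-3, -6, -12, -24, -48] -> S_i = -3*2^i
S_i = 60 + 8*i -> [60, 68, 76, 84, 92]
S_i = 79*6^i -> [79, 474, 2844, 17064, 102384]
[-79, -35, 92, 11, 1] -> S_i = Random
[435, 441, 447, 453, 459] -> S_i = 435 + 6*i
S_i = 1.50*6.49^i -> [1.5, 9.74, 63.18, 410.04, 2661.15]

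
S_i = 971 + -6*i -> [971, 965, 959, 953, 947]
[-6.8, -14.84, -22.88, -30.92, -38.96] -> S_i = -6.80 + -8.04*i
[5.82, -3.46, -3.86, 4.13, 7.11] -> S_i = Random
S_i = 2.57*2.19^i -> [2.57, 5.63, 12.33, 26.99, 59.12]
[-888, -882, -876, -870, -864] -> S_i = -888 + 6*i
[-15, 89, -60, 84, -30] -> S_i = Random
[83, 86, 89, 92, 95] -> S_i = 83 + 3*i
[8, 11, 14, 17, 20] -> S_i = 8 + 3*i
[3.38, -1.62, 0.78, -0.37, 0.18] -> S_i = 3.38*(-0.48)^i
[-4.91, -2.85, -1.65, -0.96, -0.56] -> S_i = -4.91*0.58^i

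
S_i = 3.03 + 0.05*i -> [3.03, 3.08, 3.13, 3.18, 3.23]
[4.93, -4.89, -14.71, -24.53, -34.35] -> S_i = 4.93 + -9.82*i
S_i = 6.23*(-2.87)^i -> [6.23, -17.88, 51.32, -147.28, 422.68]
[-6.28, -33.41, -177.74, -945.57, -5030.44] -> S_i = -6.28*5.32^i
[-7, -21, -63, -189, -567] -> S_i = -7*3^i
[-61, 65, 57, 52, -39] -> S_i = Random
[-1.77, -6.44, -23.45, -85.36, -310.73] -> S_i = -1.77*3.64^i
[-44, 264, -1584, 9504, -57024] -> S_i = -44*-6^i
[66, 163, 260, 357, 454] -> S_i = 66 + 97*i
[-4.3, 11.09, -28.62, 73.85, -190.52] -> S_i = -4.30*(-2.58)^i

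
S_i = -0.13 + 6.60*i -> [-0.13, 6.47, 13.07, 19.67, 26.27]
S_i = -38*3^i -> [-38, -114, -342, -1026, -3078]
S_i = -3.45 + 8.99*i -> [-3.45, 5.54, 14.53, 23.52, 32.51]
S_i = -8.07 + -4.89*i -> [-8.07, -12.96, -17.85, -22.74, -27.63]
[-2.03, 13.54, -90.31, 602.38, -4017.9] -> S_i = -2.03*(-6.67)^i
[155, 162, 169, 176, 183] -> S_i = 155 + 7*i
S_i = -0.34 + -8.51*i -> [-0.34, -8.85, -17.36, -25.87, -34.38]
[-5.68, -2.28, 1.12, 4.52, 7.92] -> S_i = -5.68 + 3.40*i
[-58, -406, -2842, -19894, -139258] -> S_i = -58*7^i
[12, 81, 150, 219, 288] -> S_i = 12 + 69*i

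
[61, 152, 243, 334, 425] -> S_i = 61 + 91*i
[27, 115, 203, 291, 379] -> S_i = 27 + 88*i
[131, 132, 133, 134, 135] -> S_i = 131 + 1*i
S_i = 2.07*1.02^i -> [2.07, 2.11, 2.15, 2.2, 2.24]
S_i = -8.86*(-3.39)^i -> [-8.86, 30.04, -101.82, 345.17, -1170.13]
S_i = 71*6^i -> [71, 426, 2556, 15336, 92016]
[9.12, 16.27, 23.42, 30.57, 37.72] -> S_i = 9.12 + 7.15*i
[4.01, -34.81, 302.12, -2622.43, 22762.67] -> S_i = 4.01*(-8.68)^i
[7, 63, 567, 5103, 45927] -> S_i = 7*9^i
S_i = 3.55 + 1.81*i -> [3.55, 5.36, 7.17, 8.98, 10.79]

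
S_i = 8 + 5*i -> [8, 13, 18, 23, 28]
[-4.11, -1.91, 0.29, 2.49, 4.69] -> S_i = -4.11 + 2.20*i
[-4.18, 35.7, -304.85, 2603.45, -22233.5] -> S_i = -4.18*(-8.54)^i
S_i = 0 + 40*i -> [0, 40, 80, 120, 160]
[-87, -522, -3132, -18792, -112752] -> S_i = -87*6^i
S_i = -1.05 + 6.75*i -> [-1.05, 5.7, 12.45, 19.2, 25.95]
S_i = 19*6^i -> [19, 114, 684, 4104, 24624]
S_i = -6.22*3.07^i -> [-6.22, -19.1, -58.62, -179.97, -552.51]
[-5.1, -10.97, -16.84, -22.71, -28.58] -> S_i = -5.10 + -5.87*i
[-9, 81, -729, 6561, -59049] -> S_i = -9*-9^i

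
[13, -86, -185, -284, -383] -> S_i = 13 + -99*i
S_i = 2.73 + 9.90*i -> [2.73, 12.63, 22.53, 32.43, 42.33]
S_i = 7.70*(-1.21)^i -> [7.7, -9.32, 11.27, -13.64, 16.51]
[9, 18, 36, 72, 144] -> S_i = 9*2^i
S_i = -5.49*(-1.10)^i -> [-5.49, 6.04, -6.64, 7.31, -8.04]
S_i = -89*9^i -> [-89, -801, -7209, -64881, -583929]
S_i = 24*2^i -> [24, 48, 96, 192, 384]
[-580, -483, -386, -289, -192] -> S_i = -580 + 97*i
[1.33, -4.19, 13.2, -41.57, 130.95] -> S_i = 1.33*(-3.15)^i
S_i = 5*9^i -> [5, 45, 405, 3645, 32805]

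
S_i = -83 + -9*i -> [-83, -92, -101, -110, -119]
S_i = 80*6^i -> [80, 480, 2880, 17280, 103680]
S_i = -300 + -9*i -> [-300, -309, -318, -327, -336]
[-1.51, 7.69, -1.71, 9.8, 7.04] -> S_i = Random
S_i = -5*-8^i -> [-5, 40, -320, 2560, -20480]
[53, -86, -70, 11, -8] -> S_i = Random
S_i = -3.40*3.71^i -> [-3.4, -12.61, -46.8, -173.62, -644.13]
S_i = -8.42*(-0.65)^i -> [-8.42, 5.47, -3.56, 2.31, -1.5]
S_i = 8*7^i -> [8, 56, 392, 2744, 19208]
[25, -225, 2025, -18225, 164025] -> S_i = 25*-9^i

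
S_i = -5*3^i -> [-5, -15, -45, -135, -405]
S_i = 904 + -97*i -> [904, 807, 710, 613, 516]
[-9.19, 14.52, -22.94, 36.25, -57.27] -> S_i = -9.19*(-1.58)^i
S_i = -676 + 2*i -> [-676, -674, -672, -670, -668]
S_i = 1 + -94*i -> [1, -93, -187, -281, -375]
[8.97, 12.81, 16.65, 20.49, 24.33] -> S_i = 8.97 + 3.84*i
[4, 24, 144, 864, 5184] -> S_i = 4*6^i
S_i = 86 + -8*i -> [86, 78, 70, 62, 54]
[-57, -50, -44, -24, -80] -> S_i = Random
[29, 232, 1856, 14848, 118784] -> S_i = 29*8^i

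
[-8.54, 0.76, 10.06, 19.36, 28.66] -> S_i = -8.54 + 9.30*i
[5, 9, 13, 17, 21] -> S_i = 5 + 4*i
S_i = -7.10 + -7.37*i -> [-7.1, -14.47, -21.84, -29.21, -36.58]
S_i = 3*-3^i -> [3, -9, 27, -81, 243]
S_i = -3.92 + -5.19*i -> [-3.92, -9.11, -14.3, -19.49, -24.68]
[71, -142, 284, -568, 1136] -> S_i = 71*-2^i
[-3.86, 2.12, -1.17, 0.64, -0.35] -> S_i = -3.86*(-0.55)^i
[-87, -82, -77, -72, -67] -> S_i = -87 + 5*i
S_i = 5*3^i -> [5, 15, 45, 135, 405]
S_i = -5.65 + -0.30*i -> [-5.65, -5.95, -6.25, -6.55, -6.85]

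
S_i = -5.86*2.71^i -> [-5.86, -15.88, -43.04, -116.63, -316.06]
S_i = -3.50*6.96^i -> [-3.5, -24.36, -169.55, -1180.04, -8213.06]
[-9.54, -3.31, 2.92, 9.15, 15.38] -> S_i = -9.54 + 6.23*i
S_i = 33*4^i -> [33, 132, 528, 2112, 8448]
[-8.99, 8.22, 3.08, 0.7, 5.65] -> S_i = Random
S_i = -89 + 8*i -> [-89, -81, -73, -65, -57]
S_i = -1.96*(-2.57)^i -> [-1.96, 5.04, -12.95, 33.27, -85.5]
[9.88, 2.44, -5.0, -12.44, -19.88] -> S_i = 9.88 + -7.44*i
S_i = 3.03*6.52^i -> [3.03, 19.76, 128.81, 839.82, 5475.62]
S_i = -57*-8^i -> [-57, 456, -3648, 29184, -233472]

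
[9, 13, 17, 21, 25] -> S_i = 9 + 4*i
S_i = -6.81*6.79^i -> [-6.81, -46.24, -313.97, -2131.85, -14475.25]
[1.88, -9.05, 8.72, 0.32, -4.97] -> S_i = Random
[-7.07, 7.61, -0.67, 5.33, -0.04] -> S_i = Random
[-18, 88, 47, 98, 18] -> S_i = Random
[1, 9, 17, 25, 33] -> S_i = 1 + 8*i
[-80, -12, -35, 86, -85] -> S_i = Random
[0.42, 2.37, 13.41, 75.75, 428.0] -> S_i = 0.42*5.65^i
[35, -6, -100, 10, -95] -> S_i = Random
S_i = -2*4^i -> [-2, -8, -32, -128, -512]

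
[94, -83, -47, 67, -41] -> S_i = Random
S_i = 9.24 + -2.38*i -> [9.24, 6.86, 4.48, 2.1, -0.28]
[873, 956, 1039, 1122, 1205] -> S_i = 873 + 83*i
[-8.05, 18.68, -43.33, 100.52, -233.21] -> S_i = -8.05*(-2.32)^i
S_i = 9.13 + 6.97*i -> [9.13, 16.1, 23.07, 30.04, 37.01]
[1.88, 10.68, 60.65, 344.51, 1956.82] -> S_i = 1.88*5.68^i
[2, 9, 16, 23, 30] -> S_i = 2 + 7*i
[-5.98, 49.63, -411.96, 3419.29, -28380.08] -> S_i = -5.98*(-8.30)^i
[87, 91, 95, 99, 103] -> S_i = 87 + 4*i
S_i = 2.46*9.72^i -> [2.46, 23.91, 232.42, 2259.09, 21958.37]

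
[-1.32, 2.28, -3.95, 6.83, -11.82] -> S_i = -1.32*(-1.73)^i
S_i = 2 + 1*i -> [2, 3, 4, 5, 6]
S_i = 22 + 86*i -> [22, 108, 194, 280, 366]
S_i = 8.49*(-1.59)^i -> [8.49, -13.5, 21.46, -34.13, 54.26]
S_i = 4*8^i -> [4, 32, 256, 2048, 16384]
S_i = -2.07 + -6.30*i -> [-2.07, -8.37, -14.67, -20.97, -27.27]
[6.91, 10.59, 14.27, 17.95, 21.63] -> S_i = 6.91 + 3.68*i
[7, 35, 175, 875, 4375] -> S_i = 7*5^i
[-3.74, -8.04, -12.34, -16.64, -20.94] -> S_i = -3.74 + -4.30*i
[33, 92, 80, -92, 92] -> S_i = Random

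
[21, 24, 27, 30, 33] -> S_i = 21 + 3*i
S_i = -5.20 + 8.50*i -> [-5.2, 3.3, 11.8, 20.3, 28.8]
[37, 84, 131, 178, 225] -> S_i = 37 + 47*i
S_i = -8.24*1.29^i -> [-8.24, -10.63, -13.71, -17.69, -22.82]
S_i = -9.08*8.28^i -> [-9.08, -75.18, -622.51, -5154.39, -42678.31]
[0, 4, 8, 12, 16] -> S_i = 0 + 4*i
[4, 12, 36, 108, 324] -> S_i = 4*3^i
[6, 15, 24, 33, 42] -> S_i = 6 + 9*i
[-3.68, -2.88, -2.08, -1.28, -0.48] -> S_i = -3.68 + 0.80*i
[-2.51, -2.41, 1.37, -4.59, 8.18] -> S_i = Random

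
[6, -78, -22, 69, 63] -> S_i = Random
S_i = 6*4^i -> [6, 24, 96, 384, 1536]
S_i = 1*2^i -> [1, 2, 4, 8, 16]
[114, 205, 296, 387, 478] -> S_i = 114 + 91*i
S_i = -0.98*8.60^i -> [-0.98, -8.43, -72.48, -623.33, -5360.68]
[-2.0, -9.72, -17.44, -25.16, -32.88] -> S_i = -2.00 + -7.72*i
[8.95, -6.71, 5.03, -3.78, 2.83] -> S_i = 8.95*(-0.75)^i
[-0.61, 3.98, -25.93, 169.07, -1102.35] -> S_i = -0.61*(-6.52)^i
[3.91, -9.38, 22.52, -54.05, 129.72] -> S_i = 3.91*(-2.40)^i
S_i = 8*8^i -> [8, 64, 512, 4096, 32768]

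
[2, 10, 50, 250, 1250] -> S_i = 2*5^i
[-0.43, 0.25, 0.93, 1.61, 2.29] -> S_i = -0.43 + 0.68*i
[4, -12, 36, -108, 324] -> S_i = 4*-3^i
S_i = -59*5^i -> [-59, -295, -1475, -7375, -36875]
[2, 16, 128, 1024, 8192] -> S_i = 2*8^i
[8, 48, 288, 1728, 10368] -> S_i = 8*6^i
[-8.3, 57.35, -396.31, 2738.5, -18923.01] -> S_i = -8.30*(-6.91)^i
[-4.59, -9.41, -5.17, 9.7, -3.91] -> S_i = Random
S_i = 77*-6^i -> [77, -462, 2772, -16632, 99792]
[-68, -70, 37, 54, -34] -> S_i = Random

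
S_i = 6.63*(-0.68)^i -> [6.63, -4.51, 3.07, -2.08, 1.42]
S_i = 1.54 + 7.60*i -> [1.54, 9.14, 16.74, 24.34, 31.94]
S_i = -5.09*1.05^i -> [-5.09, -5.34, -5.61, -5.89, -6.19]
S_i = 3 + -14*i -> [3, -11, -25, -39, -53]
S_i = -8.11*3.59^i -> [-8.11, -29.11, -104.52, -375.24, -1347.1]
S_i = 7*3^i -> [7, 21, 63, 189, 567]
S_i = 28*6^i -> [28, 168, 1008, 6048, 36288]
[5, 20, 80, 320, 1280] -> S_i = 5*4^i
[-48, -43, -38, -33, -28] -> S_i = -48 + 5*i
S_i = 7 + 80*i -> [7, 87, 167, 247, 327]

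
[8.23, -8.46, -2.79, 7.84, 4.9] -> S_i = Random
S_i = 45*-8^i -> [45, -360, 2880, -23040, 184320]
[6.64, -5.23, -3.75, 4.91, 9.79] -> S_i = Random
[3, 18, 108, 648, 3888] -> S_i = 3*6^i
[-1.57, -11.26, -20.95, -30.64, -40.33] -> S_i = -1.57 + -9.69*i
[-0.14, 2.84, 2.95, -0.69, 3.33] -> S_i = Random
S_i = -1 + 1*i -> [-1, 0, 1, 2, 3]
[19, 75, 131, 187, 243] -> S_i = 19 + 56*i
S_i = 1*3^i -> [1, 3, 9, 27, 81]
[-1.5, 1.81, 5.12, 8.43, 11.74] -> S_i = -1.50 + 3.31*i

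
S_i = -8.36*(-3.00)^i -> [-8.36, 25.08, -75.24, 225.72, -677.16]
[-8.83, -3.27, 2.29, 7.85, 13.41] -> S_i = -8.83 + 5.56*i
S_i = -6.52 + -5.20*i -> [-6.52, -11.72, -16.92, -22.12, -27.32]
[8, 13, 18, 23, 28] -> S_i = 8 + 5*i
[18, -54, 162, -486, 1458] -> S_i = 18*-3^i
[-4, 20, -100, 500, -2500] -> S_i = -4*-5^i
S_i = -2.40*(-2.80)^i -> [-2.4, 6.72, -18.82, 52.68, -147.52]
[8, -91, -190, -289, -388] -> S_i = 8 + -99*i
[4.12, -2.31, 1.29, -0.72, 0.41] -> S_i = 4.12*(-0.56)^i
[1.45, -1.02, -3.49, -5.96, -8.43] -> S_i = 1.45 + -2.47*i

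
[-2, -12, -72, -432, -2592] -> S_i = -2*6^i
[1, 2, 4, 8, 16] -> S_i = 1*2^i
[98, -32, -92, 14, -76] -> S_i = Random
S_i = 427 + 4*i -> [427, 431, 435, 439, 443]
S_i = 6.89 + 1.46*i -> [6.89, 8.35, 9.81, 11.27, 12.73]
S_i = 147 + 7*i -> [147, 154, 161, 168, 175]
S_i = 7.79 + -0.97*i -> [7.79, 6.82, 5.85, 4.88, 3.91]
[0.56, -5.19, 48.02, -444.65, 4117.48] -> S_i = 0.56*(-9.26)^i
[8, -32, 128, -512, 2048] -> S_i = 8*-4^i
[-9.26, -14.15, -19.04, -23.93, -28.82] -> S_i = -9.26 + -4.89*i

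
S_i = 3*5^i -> [3, 15, 75, 375, 1875]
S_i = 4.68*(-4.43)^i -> [4.68, -20.73, 91.84, -406.87, 1802.44]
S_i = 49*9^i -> [49, 441, 3969, 35721, 321489]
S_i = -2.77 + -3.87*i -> [-2.77, -6.64, -10.51, -14.38, -18.25]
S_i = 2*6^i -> [2, 12, 72, 432, 2592]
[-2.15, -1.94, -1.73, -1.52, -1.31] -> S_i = -2.15 + 0.21*i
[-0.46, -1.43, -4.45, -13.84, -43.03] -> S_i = -0.46*3.11^i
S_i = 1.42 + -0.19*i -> [1.42, 1.23, 1.04, 0.85, 0.66]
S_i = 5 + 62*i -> [5, 67, 129, 191, 253]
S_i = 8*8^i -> [8, 64, 512, 4096, 32768]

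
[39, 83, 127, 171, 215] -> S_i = 39 + 44*i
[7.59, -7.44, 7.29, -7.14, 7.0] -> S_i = 7.59*(-0.98)^i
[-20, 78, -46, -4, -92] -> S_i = Random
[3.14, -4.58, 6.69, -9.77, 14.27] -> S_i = 3.14*(-1.46)^i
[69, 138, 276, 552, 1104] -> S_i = 69*2^i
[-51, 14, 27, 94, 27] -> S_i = Random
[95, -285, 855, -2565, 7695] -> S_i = 95*-3^i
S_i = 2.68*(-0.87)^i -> [2.68, -2.33, 2.03, -1.76, 1.54]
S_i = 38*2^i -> [38, 76, 152, 304, 608]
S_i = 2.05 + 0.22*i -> [2.05, 2.27, 2.49, 2.71, 2.93]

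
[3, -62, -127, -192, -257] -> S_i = 3 + -65*i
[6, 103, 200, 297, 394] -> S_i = 6 + 97*i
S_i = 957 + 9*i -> [957, 966, 975, 984, 993]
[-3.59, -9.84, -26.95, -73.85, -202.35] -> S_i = -3.59*2.74^i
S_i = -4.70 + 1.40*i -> [-4.7, -3.3, -1.9, -0.5, 0.9]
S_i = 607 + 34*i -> [607, 641, 675, 709, 743]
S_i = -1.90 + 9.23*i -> [-1.9, 7.33, 16.56, 25.79, 35.02]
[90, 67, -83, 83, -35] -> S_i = Random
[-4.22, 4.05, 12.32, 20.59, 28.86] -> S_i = -4.22 + 8.27*i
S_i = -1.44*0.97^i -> [-1.44, -1.4, -1.35, -1.31, -1.27]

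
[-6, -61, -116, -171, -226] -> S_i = -6 + -55*i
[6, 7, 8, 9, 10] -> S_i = 6 + 1*i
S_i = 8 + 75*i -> [8, 83, 158, 233, 308]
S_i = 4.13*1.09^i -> [4.13, 4.5, 4.91, 5.35, 5.83]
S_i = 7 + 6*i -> [7, 13, 19, 25, 31]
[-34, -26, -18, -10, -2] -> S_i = -34 + 8*i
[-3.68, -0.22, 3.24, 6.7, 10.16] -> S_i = -3.68 + 3.46*i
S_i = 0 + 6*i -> [0, 6, 12, 18, 24]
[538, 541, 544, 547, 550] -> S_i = 538 + 3*i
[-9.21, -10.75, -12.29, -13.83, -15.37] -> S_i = -9.21 + -1.54*i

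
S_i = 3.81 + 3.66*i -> [3.81, 7.47, 11.13, 14.79, 18.45]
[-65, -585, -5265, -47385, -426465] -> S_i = -65*9^i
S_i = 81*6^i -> [81, 486, 2916, 17496, 104976]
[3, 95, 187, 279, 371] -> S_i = 3 + 92*i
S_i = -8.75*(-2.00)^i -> [-8.75, 17.5, -35.0, 70.0, -140.0]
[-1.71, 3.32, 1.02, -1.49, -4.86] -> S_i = Random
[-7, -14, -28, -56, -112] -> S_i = -7*2^i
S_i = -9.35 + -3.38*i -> [-9.35, -12.73, -16.11, -19.49, -22.87]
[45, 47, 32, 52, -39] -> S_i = Random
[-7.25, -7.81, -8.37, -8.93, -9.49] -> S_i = -7.25 + -0.56*i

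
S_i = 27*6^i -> [27, 162, 972, 5832, 34992]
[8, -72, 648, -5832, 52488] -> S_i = 8*-9^i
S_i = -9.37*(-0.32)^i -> [-9.37, 3.0, -0.96, 0.31, -0.1]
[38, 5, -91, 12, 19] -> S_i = Random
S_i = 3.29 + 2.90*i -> [3.29, 6.19, 9.09, 11.99, 14.89]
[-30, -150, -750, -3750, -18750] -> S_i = -30*5^i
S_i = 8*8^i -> [8, 64, 512, 4096, 32768]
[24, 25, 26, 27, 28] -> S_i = 24 + 1*i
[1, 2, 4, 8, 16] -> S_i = 1*2^i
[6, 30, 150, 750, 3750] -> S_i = 6*5^i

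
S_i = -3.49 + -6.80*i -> [-3.49, -10.29, -17.09, -23.89, -30.69]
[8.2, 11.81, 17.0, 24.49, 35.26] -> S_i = 8.20*1.44^i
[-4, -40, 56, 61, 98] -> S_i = Random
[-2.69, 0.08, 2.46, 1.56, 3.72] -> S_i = Random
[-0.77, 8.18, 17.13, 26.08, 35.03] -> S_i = -0.77 + 8.95*i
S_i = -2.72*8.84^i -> [-2.72, -24.04, -212.56, -1879.0, -16610.32]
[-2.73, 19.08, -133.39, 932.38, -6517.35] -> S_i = -2.73*(-6.99)^i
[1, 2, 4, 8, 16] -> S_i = 1*2^i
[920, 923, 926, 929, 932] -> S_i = 920 + 3*i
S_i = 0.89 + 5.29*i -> [0.89, 6.18, 11.47, 16.76, 22.05]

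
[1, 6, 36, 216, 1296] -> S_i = 1*6^i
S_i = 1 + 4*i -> [1, 5, 9, 13, 17]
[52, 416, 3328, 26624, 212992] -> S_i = 52*8^i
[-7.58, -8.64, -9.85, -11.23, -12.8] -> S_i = -7.58*1.14^i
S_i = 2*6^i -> [2, 12, 72, 432, 2592]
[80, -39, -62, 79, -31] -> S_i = Random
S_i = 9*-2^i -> [9, -18, 36, -72, 144]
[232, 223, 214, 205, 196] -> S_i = 232 + -9*i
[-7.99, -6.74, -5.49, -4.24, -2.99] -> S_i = -7.99 + 1.25*i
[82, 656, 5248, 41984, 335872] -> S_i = 82*8^i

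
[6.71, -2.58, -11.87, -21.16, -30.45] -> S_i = 6.71 + -9.29*i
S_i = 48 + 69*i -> [48, 117, 186, 255, 324]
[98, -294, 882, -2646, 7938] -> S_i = 98*-3^i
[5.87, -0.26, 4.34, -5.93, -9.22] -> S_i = Random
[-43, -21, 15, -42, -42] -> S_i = Random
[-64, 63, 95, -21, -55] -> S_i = Random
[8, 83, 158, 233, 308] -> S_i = 8 + 75*i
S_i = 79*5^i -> [79, 395, 1975, 9875, 49375]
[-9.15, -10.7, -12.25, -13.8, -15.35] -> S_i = -9.15 + -1.55*i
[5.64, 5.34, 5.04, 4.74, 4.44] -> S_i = 5.64 + -0.30*i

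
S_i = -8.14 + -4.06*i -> [-8.14, -12.2, -16.26, -20.32, -24.38]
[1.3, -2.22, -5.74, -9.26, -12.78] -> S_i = 1.30 + -3.52*i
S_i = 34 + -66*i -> [34, -32, -98, -164, -230]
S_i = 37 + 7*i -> [37, 44, 51, 58, 65]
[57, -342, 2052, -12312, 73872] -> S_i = 57*-6^i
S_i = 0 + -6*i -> [0, -6, -12, -18, -24]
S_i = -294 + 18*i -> [-294, -276, -258, -240, -222]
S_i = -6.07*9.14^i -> [-6.07, -55.48, -507.09, -4634.76, -42361.71]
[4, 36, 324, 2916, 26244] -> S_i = 4*9^i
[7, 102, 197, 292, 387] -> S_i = 7 + 95*i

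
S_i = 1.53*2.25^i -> [1.53, 3.44, 7.75, 17.43, 39.21]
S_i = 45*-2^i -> [45, -90, 180, -360, 720]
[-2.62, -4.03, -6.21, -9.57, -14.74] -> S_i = -2.62*1.54^i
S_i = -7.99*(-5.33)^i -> [-7.99, 42.59, -226.99, 1209.84, -6448.45]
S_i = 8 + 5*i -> [8, 13, 18, 23, 28]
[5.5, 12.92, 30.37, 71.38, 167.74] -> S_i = 5.50*2.35^i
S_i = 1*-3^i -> [1, -3, 9, -27, 81]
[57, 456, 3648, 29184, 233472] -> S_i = 57*8^i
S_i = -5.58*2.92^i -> [-5.58, -16.29, -47.58, -138.93, -405.66]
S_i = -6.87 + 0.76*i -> [-6.87, -6.11, -5.35, -4.59, -3.83]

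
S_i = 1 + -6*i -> [1, -5, -11, -17, -23]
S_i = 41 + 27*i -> [41, 68, 95, 122, 149]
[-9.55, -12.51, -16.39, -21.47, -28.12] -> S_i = -9.55*1.31^i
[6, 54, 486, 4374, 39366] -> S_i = 6*9^i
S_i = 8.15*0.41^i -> [8.15, 3.34, 1.37, 0.56, 0.23]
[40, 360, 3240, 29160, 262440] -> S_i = 40*9^i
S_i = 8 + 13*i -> [8, 21, 34, 47, 60]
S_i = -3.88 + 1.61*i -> [-3.88, -2.27, -0.66, 0.95, 2.56]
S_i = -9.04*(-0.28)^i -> [-9.04, 2.53, -0.71, 0.2, -0.06]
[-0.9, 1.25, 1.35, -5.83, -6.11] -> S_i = Random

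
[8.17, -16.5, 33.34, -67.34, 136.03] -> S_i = 8.17*(-2.02)^i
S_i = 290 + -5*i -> [290, 285, 280, 275, 270]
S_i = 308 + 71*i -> [308, 379, 450, 521, 592]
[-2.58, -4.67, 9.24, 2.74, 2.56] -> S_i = Random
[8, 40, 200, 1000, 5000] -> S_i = 8*5^i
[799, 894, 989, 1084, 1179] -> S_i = 799 + 95*i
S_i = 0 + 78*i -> [0, 78, 156, 234, 312]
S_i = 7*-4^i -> [7, -28, 112, -448, 1792]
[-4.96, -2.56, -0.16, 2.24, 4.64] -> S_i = -4.96 + 2.40*i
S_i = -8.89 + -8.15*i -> [-8.89, -17.04, -25.19, -33.34, -41.49]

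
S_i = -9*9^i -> [-9, -81, -729, -6561, -59049]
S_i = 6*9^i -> [6, 54, 486, 4374, 39366]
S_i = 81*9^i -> [81, 729, 6561, 59049, 531441]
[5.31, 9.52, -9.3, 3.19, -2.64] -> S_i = Random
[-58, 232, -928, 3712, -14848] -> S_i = -58*-4^i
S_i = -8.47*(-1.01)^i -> [-8.47, 8.55, -8.64, 8.73, -8.81]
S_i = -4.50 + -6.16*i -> [-4.5, -10.66, -16.82, -22.98, -29.14]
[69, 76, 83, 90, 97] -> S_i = 69 + 7*i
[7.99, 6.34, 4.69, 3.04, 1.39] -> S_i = 7.99 + -1.65*i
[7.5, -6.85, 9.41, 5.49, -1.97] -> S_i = Random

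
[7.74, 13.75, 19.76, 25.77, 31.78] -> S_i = 7.74 + 6.01*i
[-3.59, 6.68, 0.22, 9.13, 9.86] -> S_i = Random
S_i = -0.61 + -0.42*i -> [-0.61, -1.03, -1.45, -1.87, -2.29]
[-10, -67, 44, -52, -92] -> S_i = Random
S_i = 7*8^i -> [7, 56, 448, 3584, 28672]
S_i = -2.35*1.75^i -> [-2.35, -4.11, -7.2, -12.59, -22.04]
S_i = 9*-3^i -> [9, -27, 81, -243, 729]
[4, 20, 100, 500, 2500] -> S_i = 4*5^i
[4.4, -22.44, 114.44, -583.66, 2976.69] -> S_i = 4.40*(-5.10)^i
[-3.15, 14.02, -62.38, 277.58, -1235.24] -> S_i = -3.15*(-4.45)^i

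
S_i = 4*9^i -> [4, 36, 324, 2916, 26244]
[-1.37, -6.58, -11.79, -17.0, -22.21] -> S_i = -1.37 + -5.21*i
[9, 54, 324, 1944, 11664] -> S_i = 9*6^i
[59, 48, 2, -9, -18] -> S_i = Random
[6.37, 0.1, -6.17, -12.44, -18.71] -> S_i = 6.37 + -6.27*i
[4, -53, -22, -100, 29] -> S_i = Random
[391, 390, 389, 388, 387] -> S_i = 391 + -1*i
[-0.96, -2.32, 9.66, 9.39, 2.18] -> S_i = Random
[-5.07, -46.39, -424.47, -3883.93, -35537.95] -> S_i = -5.07*9.15^i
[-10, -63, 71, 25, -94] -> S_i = Random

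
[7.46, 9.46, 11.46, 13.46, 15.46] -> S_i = 7.46 + 2.00*i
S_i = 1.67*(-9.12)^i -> [1.67, -15.23, 138.9, -1266.78, 11553.03]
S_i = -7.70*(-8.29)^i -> [-7.7, 63.83, -529.18, 4386.87, -36367.11]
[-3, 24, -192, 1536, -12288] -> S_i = -3*-8^i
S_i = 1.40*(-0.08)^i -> [1.4, -0.11, 0.01, -0.0, 0.0]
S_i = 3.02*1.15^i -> [3.02, 3.47, 3.99, 4.59, 5.28]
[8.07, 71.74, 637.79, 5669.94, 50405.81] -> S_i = 8.07*8.89^i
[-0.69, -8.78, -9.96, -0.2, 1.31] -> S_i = Random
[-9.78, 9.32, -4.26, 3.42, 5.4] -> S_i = Random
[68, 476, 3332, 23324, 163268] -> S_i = 68*7^i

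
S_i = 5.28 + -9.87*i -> [5.28, -4.59, -14.46, -24.33, -34.2]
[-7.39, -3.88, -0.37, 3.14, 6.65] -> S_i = -7.39 + 3.51*i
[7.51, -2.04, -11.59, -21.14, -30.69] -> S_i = 7.51 + -9.55*i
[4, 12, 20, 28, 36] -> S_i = 4 + 8*i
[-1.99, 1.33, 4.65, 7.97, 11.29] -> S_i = -1.99 + 3.32*i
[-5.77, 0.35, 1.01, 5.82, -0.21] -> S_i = Random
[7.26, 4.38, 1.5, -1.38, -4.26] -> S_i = 7.26 + -2.88*i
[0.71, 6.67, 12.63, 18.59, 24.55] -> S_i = 0.71 + 5.96*i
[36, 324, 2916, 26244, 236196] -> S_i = 36*9^i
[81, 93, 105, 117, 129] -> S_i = 81 + 12*i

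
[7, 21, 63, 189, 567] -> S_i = 7*3^i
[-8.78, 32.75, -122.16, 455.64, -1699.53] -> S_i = -8.78*(-3.73)^i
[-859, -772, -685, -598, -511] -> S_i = -859 + 87*i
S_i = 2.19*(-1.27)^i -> [2.19, -2.78, 3.53, -4.49, 5.7]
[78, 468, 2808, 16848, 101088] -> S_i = 78*6^i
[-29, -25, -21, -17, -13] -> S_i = -29 + 4*i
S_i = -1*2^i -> [-1, -2, -4, -8, -16]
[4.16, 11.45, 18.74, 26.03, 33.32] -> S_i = 4.16 + 7.29*i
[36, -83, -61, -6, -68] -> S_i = Random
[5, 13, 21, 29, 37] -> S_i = 5 + 8*i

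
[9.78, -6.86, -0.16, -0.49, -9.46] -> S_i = Random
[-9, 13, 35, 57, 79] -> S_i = -9 + 22*i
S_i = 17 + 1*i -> [17, 18, 19, 20, 21]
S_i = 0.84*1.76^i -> [0.84, 1.48, 2.6, 4.58, 8.06]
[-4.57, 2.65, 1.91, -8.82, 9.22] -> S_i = Random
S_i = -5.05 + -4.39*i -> [-5.05, -9.44, -13.83, -18.22, -22.61]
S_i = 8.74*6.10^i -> [8.74, 53.31, 325.22, 1983.81, 12101.27]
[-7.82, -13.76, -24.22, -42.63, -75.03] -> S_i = -7.82*1.76^i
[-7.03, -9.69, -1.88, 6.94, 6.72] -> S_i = Random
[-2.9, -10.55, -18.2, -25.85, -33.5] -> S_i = -2.90 + -7.65*i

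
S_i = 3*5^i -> [3, 15, 75, 375, 1875]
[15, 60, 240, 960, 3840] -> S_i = 15*4^i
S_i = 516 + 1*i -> [516, 517, 518, 519, 520]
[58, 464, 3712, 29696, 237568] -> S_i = 58*8^i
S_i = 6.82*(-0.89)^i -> [6.82, -6.07, 5.4, -4.81, 4.28]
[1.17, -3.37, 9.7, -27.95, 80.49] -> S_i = 1.17*(-2.88)^i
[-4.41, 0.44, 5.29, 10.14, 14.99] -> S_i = -4.41 + 4.85*i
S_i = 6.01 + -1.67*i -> [6.01, 4.34, 2.67, 1.0, -0.67]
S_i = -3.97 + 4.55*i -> [-3.97, 0.58, 5.13, 9.68, 14.23]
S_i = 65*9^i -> [65, 585, 5265, 47385, 426465]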